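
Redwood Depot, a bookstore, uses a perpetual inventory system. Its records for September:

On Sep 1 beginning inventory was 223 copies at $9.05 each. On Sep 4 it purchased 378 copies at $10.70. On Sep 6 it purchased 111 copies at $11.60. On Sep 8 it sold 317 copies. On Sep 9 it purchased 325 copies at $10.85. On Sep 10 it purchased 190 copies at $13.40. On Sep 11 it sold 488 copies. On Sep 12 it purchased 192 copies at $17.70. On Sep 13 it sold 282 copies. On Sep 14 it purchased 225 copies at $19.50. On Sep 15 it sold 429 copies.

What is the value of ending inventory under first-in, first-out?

Ending inventory = $2,496.00

Sep 8, 317 sold [FIFO — oldest first]: 223 @ $9.05 + 94 @ $10.70 = $3,023.95
Sep 11, 488 sold [FIFO — oldest first]: 284 @ $10.70 + 111 @ $11.60 + 93 @ $10.85 = $5,335.45
Sep 13, 282 sold [FIFO — oldest first]: 232 @ $10.85 + 50 @ $13.40 = $3,187.20
Sep 15, 429 sold [FIFO — oldest first]: 140 @ $13.40 + 192 @ $17.70 + 97 @ $19.50 = $7,165.90
Total COGS = $3,023.95 + $5,335.45 + $3,187.20 + $7,165.90 = $18,712.50
Ending inventory: 128 @ $19.50 = $2,496.00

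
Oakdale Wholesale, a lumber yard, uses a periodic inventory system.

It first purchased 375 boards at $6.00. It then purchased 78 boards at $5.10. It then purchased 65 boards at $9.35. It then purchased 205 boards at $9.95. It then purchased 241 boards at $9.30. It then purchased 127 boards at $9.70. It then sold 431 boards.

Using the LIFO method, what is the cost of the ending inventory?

Sale 1 (431) [LIFO — newest first]: 127 @ $9.70 + 241 @ $9.30 + 63 @ $9.95 = $4,100.05
Ending inventory: 375 @ $6.00 + 78 @ $5.10 + 65 @ $9.35 + 142 @ $9.95 = $4,668.45

Ending inventory = $4,668.45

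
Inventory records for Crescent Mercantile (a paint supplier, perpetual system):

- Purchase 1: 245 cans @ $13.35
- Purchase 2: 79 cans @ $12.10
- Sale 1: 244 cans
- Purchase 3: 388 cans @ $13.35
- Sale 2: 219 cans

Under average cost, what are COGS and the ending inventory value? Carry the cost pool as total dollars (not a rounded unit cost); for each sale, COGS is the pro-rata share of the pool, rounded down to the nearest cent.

COGS = $6,095.27; ending inventory = $3,311.18

After Purchase 1: 245 on hand, pool $3,270.75 (≈ $13.3500 each)
After Purchase 2: 324 on hand, pool $4,226.65 (≈ $13.0452 each)
Sale 1, sell 244: 244/324 × $4,226.65 → $3,183.03
After Purchase 3: 468 on hand, pool $6,223.42 (≈ $13.2979 each)
Sale 2, sell 219: 219/468 × $6,223.42 → $2,912.24
Total COGS = $3,183.03 + $2,912.24 = $6,095.27
Ending inventory (cost pool remaining) = $3,311.18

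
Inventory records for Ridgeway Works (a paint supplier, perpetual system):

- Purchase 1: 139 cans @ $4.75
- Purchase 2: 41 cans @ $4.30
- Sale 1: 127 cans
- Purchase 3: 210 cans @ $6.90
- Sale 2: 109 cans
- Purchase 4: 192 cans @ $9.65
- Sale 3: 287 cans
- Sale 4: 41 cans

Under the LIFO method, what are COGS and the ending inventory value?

COGS = $4,052.85; ending inventory = $85.50

Sale 1 (127) [LIFO — newest first]: 41 @ $4.30 + 86 @ $4.75 = $584.80
Sale 2 (109) [LIFO — newest first]: 109 @ $6.90 = $752.10
Sale 3 (287) [LIFO — newest first]: 192 @ $9.65 + 95 @ $6.90 = $2,508.30
Sale 4 (41) [LIFO — newest first]: 6 @ $6.90 + 35 @ $4.75 = $207.65
Total COGS = $584.80 + $752.10 + $2,508.30 + $207.65 = $4,052.85
Ending inventory: 18 @ $4.75 = $85.50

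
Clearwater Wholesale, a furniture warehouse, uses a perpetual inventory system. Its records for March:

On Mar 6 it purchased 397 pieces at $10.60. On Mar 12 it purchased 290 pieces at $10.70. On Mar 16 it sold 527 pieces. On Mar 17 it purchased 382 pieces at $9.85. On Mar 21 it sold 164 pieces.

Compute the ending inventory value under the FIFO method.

Mar 16, 527 sold [FIFO — oldest first]: 397 @ $10.60 + 130 @ $10.70 = $5,599.20
Mar 21, 164 sold [FIFO — oldest first]: 160 @ $10.70 + 4 @ $9.85 = $1,751.40
Total COGS = $5,599.20 + $1,751.40 = $7,350.60
Ending inventory: 378 @ $9.85 = $3,723.30
Check: goods available $11,073.90 = COGS $7,350.60 + ending $3,723.30

Ending inventory = $3,723.30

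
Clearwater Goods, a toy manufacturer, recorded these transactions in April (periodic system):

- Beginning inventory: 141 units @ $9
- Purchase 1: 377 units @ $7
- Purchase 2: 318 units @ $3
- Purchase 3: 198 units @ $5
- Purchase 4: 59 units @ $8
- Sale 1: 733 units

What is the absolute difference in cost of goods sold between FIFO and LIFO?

$1,031

FIFO COGS: 141 @ $9 + 377 @ $7 + 215 @ $3 = $4,553
LIFO COGS: 59 @ $8 + 198 @ $5 + 318 @ $3 + 158 @ $7 = $3,522
Difference = |$4,553 − $3,522| = $1,031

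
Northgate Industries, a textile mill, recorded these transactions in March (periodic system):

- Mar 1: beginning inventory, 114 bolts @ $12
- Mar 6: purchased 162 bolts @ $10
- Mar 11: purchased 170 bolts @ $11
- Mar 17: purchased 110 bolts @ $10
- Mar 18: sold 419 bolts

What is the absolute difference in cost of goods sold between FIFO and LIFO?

$201

FIFO COGS: 114 @ $12 + 162 @ $10 + 143 @ $11 = $4,561
LIFO COGS: 110 @ $10 + 170 @ $11 + 139 @ $10 = $4,360
Difference = |$4,561 − $4,360| = $201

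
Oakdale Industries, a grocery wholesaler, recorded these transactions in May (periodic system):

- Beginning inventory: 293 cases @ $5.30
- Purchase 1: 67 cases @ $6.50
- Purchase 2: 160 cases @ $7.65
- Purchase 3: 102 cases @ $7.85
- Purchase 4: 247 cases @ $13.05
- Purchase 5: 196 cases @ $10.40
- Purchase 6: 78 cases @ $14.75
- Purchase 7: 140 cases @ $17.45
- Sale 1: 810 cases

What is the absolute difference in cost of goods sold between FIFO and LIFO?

$3,549.00

FIFO COGS: 293 @ $5.30 + 67 @ $6.50 + 160 @ $7.65 + 102 @ $7.85 + 188 @ $13.05 = $6,466.50
LIFO COGS: 140 @ $17.45 + 78 @ $14.75 + 196 @ $10.40 + 247 @ $13.05 + 102 @ $7.85 + 47 @ $7.65 = $10,015.50
Difference = |$6,466.50 − $10,015.50| = $3,549.00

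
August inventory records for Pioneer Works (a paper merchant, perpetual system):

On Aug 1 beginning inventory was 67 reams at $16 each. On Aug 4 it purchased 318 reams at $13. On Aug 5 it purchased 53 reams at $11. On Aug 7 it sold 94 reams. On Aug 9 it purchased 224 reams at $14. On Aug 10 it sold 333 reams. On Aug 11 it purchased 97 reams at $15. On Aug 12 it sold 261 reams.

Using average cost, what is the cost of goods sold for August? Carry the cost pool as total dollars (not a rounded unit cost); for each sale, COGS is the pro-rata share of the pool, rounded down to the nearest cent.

COGS = $9,389.09

After Aug 1: 67 on hand, pool $1,072.00 (≈ $16.0000 each)
After Aug 4: 385 on hand, pool $5,206.00 (≈ $13.5221 each)
After Aug 5: 438 on hand, pool $5,789.00 (≈ $13.2169 each)
Aug 7, sell 94: 94/438 × $5,789.00 → $1,242.38
After Aug 9: 568 on hand, pool $7,682.62 (≈ $13.5257 each)
Aug 10, sell 333: 333/568 × $7,682.62 → $4,504.07
After Aug 11: 332 on hand, pool $4,633.55 (≈ $13.9565 each)
Aug 12, sell 261: 261/332 × $4,633.55 → $3,642.64
Total COGS = $1,242.38 + $4,504.07 + $3,642.64 = $9,389.09
Ending inventory (cost pool remaining) = $990.91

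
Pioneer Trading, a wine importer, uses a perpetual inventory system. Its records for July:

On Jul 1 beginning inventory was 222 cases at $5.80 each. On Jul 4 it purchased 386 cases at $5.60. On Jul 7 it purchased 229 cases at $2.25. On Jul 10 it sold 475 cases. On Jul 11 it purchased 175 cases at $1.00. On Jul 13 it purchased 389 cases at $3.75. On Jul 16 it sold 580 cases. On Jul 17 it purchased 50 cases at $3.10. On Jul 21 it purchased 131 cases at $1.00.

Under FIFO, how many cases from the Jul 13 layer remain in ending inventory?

346

Jul 10, 475 sold [FIFO — oldest first]: 222 @ $5.80 + 253 @ $5.60 = $2,704.40
Jul 16, 580 sold [FIFO — oldest first]: 133 @ $5.60 + 229 @ $2.25 + 175 @ $1.00 + 43 @ $3.75 = $1,596.30
Total COGS = $2,704.40 + $1,596.30 = $4,300.70
Ending inventory: 346 @ $3.75 + 50 @ $3.10 + 131 @ $1.00 = $1,583.50
Check: goods available $5,884.20 = COGS $4,300.70 + ending $1,583.50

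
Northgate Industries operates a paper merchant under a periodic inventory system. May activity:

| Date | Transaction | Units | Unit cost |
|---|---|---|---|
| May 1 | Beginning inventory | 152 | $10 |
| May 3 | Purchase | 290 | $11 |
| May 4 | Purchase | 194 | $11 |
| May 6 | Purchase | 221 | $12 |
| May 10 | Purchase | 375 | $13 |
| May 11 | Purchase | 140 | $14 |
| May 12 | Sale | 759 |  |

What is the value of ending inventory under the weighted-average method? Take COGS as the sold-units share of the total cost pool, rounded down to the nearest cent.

Ending inventory = $7,296.58

May 12, sell 759: 759/1372 × $16,331.00 → $9,034.42
Ending inventory (cost pool remaining) = $7,296.58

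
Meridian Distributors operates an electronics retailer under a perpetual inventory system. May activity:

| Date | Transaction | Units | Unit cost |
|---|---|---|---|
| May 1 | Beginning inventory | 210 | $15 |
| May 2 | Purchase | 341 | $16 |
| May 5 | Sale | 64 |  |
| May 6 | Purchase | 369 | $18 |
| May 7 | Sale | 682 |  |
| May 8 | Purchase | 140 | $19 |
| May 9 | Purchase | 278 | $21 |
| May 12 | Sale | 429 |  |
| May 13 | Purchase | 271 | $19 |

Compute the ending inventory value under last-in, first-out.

Ending inventory = $7,594

May 5, 64 sold [LIFO — newest first]: 64 @ $16 = $1,024
May 7, 682 sold [LIFO — newest first]: 369 @ $18 + 277 @ $16 + 36 @ $15 = $11,614
May 12, 429 sold [LIFO — newest first]: 278 @ $21 + 140 @ $19 + 11 @ $15 = $8,663
Total COGS = $1,024 + $11,614 + $8,663 = $21,301
Ending inventory: 163 @ $15 + 271 @ $19 = $7,594
Check: goods available $28,895 = COGS $21,301 + ending $7,594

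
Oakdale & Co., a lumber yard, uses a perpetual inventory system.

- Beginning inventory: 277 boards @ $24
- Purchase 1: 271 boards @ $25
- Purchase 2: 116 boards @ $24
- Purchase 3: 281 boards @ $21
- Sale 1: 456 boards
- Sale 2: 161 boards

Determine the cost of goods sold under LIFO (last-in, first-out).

COGS = $14,185

Sale 1 (456) [LIFO — newest first]: 281 @ $21 + 116 @ $24 + 59 @ $25 = $10,160
Sale 2 (161) [LIFO — newest first]: 161 @ $25 = $4,025
Total COGS = $10,160 + $4,025 = $14,185
Ending inventory: 277 @ $24 + 51 @ $25 = $7,923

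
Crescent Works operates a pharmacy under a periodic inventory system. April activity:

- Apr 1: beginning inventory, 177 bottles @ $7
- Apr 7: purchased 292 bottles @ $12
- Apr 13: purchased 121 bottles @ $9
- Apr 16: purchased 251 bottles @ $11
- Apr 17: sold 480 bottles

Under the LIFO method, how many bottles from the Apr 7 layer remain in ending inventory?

184

Apr 17, 480 sold [LIFO — newest first]: 251 @ $11 + 121 @ $9 + 108 @ $12 = $5,146
Ending inventory: 177 @ $7 + 184 @ $12 = $3,447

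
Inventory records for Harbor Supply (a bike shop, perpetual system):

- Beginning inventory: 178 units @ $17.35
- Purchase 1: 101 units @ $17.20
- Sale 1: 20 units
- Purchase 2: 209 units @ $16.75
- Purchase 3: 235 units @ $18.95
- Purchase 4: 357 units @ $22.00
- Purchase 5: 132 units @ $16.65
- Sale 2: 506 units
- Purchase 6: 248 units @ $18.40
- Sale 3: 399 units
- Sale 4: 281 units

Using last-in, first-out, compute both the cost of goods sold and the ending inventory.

COGS = $22,999.00; ending inventory = $4,395.50

Sale 1 (20) [LIFO — newest first]: 20 @ $17.20 = $344.00
Sale 2 (506) [LIFO — newest first]: 132 @ $16.65 + 357 @ $22.00 + 17 @ $18.95 = $10,373.95
Sale 3 (399) [LIFO — newest first]: 248 @ $18.40 + 151 @ $18.95 = $7,424.65
Sale 4 (281) [LIFO — newest first]: 67 @ $18.95 + 209 @ $16.75 + 5 @ $17.20 = $4,856.40
Total COGS = $344.00 + $10,373.95 + $7,424.65 + $4,856.40 = $22,999.00
Ending inventory: 178 @ $17.35 + 76 @ $17.20 = $4,395.50
Check: goods available $27,394.50 = COGS $22,999.00 + ending $4,395.50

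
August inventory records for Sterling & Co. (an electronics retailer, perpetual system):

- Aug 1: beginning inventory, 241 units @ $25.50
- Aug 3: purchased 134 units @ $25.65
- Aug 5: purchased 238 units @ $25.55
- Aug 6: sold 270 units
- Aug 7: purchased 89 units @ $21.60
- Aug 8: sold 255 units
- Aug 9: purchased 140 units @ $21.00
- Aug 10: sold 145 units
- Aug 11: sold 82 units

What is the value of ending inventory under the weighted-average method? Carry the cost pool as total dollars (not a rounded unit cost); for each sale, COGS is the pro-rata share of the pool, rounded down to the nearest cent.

Ending inventory = $2,077.85

After Aug 1: 241 on hand, pool $6,145.50 (≈ $25.5000 each)
After Aug 3: 375 on hand, pool $9,582.60 (≈ $25.5536 each)
After Aug 5: 613 on hand, pool $15,663.50 (≈ $25.5522 each)
Aug 6, sell 270: 270/613 × $15,663.50 → $6,899.09
After Aug 7: 432 on hand, pool $10,686.81 (≈ $24.7380 each)
Aug 8, sell 255: 255/432 × $10,686.81 → $6,308.18
After Aug 9: 317 on hand, pool $7,318.63 (≈ $23.0872 each)
Aug 10, sell 145: 145/317 × $7,318.63 → $3,347.63
Aug 11, sell 82: 82/172 × $3,971.00 → $1,893.15
Total COGS = $6,899.09 + $6,308.18 + $3,347.63 + $1,893.15 = $18,448.05
Ending inventory (cost pool remaining) = $2,077.85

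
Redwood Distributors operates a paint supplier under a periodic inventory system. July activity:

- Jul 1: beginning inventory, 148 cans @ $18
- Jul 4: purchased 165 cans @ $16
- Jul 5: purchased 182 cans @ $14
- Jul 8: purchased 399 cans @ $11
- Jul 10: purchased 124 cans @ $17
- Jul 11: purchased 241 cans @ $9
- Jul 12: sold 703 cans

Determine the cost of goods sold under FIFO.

Jul 12, 703 sold [FIFO — oldest first]: 148 @ $18 + 165 @ $16 + 182 @ $14 + 208 @ $11 = $10,140
Ending inventory: 191 @ $11 + 124 @ $17 + 241 @ $9 = $6,378

COGS = $10,140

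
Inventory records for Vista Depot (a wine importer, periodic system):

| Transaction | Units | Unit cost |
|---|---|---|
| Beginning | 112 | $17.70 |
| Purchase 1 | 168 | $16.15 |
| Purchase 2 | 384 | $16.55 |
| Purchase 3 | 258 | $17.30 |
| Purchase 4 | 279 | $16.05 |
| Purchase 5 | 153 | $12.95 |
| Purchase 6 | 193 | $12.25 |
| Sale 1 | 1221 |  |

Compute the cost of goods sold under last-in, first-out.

Sale 1 (1221) [LIFO — newest first]: 193 @ $12.25 + 153 @ $12.95 + 279 @ $16.05 + 258 @ $17.30 + 338 @ $16.55 = $18,880.85
Ending inventory: 112 @ $17.70 + 168 @ $16.15 + 46 @ $16.55 = $5,456.90
Check: goods available $24,337.75 = COGS $18,880.85 + ending $5,456.90

COGS = $18,880.85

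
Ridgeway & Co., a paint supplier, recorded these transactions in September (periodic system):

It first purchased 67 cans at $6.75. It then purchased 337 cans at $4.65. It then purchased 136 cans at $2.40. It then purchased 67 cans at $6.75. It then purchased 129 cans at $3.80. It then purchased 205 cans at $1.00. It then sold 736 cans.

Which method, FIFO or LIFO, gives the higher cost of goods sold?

FIFO COGS: 67 @ $6.75 + 337 @ $4.65 + 136 @ $2.40 + 67 @ $6.75 + 129 @ $3.80 = $3,288.15
LIFO COGS: 205 @ $1.00 + 129 @ $3.80 + 67 @ $6.75 + 136 @ $2.40 + 199 @ $4.65 = $2,399.20

FIFO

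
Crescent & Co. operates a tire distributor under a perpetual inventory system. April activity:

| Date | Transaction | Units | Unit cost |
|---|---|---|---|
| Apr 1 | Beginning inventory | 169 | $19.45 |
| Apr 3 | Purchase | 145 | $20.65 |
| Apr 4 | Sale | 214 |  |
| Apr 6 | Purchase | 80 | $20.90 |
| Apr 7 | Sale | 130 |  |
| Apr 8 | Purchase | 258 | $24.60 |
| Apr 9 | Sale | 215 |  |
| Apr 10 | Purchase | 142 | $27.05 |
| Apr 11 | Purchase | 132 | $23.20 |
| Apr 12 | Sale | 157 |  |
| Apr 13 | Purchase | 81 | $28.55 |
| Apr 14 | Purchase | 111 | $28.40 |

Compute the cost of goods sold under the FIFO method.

Apr 4, 214 sold [FIFO — oldest first]: 169 @ $19.45 + 45 @ $20.65 = $4,216.30
Apr 7, 130 sold [FIFO — oldest first]: 100 @ $20.65 + 30 @ $20.90 = $2,692.00
Apr 9, 215 sold [FIFO — oldest first]: 50 @ $20.90 + 165 @ $24.60 = $5,104.00
Apr 12, 157 sold [FIFO — oldest first]: 93 @ $24.60 + 64 @ $27.05 = $4,019.00
Total COGS = $4,216.30 + $2,692.00 + $5,104.00 + $4,019.00 = $16,031.30
Ending inventory: 78 @ $27.05 + 132 @ $23.20 + 81 @ $28.55 + 111 @ $28.40 = $10,637.25

COGS = $16,031.30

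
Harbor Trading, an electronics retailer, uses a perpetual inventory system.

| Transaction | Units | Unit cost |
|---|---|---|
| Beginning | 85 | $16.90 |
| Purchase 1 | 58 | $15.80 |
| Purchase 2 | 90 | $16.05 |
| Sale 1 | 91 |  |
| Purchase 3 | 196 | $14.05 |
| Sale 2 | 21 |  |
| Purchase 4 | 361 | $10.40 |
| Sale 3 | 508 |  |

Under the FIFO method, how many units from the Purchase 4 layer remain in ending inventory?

170

Sale 1 (91) [FIFO — oldest first]: 85 @ $16.90 + 6 @ $15.80 = $1,531.30
Sale 2 (21) [FIFO — oldest first]: 21 @ $15.80 = $331.80
Sale 3 (508) [FIFO — oldest first]: 31 @ $15.80 + 90 @ $16.05 + 196 @ $14.05 + 191 @ $10.40 = $6,674.50
Total COGS = $1,531.30 + $331.80 + $6,674.50 = $8,537.60
Ending inventory: 170 @ $10.40 = $1,768.00
Check: goods available $10,305.60 = COGS $8,537.60 + ending $1,768.00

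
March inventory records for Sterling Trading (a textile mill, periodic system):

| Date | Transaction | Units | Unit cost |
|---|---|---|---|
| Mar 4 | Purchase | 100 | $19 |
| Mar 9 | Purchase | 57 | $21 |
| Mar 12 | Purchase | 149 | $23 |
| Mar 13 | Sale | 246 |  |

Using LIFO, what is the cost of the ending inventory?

Mar 13, 246 sold [LIFO — newest first]: 149 @ $23 + 57 @ $21 + 40 @ $19 = $5,384
Ending inventory: 60 @ $19 = $1,140

Ending inventory = $1,140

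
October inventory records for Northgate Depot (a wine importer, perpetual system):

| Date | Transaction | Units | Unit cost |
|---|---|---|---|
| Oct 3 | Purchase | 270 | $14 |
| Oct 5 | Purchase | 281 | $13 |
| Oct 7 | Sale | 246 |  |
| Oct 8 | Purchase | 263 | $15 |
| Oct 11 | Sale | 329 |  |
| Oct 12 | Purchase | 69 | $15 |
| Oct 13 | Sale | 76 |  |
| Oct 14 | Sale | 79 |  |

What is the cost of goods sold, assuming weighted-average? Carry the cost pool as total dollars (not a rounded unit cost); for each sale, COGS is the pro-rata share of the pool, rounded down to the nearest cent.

COGS = $10,214.25

After Oct 3: 270 on hand, pool $3,780.00 (≈ $14.0000 each)
After Oct 5: 551 on hand, pool $7,433.00 (≈ $13.4900 each)
Oct 7, sell 246: 246/551 × $7,433.00 → $3,318.54
After Oct 8: 568 on hand, pool $8,059.46 (≈ $14.1892 each)
Oct 11, sell 329: 329/568 × $8,059.46 → $4,668.24
After Oct 12: 308 on hand, pool $4,426.22 (≈ $14.3708 each)
Oct 13, sell 76: 76/308 × $4,426.22 → $1,092.18
Oct 14, sell 79: 79/232 × $3,334.04 → $1,135.29
Total COGS = $3,318.54 + $4,668.24 + $1,092.18 + $1,135.29 = $10,214.25
Ending inventory (cost pool remaining) = $2,198.75
Check: goods available $12,413.00 = COGS $10,214.25 + ending $2,198.75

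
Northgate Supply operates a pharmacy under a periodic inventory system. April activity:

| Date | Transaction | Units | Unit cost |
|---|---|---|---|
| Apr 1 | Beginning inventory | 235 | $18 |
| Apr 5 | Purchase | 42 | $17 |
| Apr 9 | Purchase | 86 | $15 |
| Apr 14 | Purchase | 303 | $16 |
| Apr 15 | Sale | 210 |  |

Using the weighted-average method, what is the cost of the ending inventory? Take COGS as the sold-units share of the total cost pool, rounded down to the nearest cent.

Apr 15, sell 210: 210/666 × $11,082.00 → $3,494.32
Ending inventory (cost pool remaining) = $7,587.68

Ending inventory = $7,587.68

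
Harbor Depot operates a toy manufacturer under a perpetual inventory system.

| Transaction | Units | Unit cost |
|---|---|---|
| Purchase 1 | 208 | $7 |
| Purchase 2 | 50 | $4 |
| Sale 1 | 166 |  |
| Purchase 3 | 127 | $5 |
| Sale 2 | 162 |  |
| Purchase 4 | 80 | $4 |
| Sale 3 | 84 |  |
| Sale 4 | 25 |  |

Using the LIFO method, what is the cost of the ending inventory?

Sale 1 (166) [LIFO — newest first]: 50 @ $4 + 116 @ $7 = $1,012
Sale 2 (162) [LIFO — newest first]: 127 @ $5 + 35 @ $7 = $880
Sale 3 (84) [LIFO — newest first]: 80 @ $4 + 4 @ $7 = $348
Sale 4 (25) [LIFO — newest first]: 25 @ $7 = $175
Total COGS = $1,012 + $880 + $348 + $175 = $2,415
Ending inventory: 28 @ $7 = $196

Ending inventory = $196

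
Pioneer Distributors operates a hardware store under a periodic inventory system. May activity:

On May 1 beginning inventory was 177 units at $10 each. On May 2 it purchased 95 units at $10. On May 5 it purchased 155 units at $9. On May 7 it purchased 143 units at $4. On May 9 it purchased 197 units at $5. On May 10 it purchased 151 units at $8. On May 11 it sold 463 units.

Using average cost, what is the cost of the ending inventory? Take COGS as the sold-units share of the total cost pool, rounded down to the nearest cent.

Ending inventory = $3,410.03

May 11, sell 463: 463/918 × $6,880.00 → $3,469.97
Ending inventory (cost pool remaining) = $3,410.03
Check: goods available $6,880.00 = COGS $3,469.97 + ending $3,410.03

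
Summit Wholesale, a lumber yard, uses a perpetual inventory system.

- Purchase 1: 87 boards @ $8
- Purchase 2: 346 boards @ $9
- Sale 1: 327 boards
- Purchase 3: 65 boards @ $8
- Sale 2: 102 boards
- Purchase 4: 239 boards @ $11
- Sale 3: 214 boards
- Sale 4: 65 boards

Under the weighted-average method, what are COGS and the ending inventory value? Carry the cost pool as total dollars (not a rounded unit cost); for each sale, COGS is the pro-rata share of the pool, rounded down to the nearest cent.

COGS = $6,656.27; ending inventory = $302.73

After Purchase 1: 87 on hand, pool $696.00 (≈ $8.0000 each)
After Purchase 2: 433 on hand, pool $3,810.00 (≈ $8.7991 each)
Sale 1, sell 327: 327/433 × $3,810.00 → $2,877.29
After Purchase 3: 171 on hand, pool $1,452.71 (≈ $8.4954 each)
Sale 2, sell 102: 102/171 × $1,452.71 → $866.52
After Purchase 4: 308 on hand, pool $3,215.19 (≈ $10.4389 each)
Sale 3, sell 214: 214/308 × $3,215.19 → $2,233.93
Sale 4, sell 65: 65/94 × $981.26 → $678.53
Total COGS = $2,877.29 + $866.52 + $2,233.93 + $678.53 = $6,656.27
Ending inventory (cost pool remaining) = $302.73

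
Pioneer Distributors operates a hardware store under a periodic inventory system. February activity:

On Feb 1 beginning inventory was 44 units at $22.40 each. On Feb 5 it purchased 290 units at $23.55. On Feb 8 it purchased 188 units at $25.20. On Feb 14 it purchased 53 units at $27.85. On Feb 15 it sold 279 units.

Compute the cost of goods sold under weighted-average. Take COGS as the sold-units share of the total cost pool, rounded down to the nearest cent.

COGS = $6,806.99

Feb 15, sell 279: 279/575 × $14,028.75 → $6,806.99
Ending inventory (cost pool remaining) = $7,221.76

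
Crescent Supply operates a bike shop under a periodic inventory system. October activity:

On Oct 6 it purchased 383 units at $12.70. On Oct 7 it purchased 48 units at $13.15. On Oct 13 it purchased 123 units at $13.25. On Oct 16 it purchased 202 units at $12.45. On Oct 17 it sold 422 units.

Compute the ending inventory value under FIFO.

Oct 17, 422 sold [FIFO — oldest first]: 383 @ $12.70 + 39 @ $13.15 = $5,376.95
Ending inventory: 9 @ $13.15 + 123 @ $13.25 + 202 @ $12.45 = $4,263.00

Ending inventory = $4,263.00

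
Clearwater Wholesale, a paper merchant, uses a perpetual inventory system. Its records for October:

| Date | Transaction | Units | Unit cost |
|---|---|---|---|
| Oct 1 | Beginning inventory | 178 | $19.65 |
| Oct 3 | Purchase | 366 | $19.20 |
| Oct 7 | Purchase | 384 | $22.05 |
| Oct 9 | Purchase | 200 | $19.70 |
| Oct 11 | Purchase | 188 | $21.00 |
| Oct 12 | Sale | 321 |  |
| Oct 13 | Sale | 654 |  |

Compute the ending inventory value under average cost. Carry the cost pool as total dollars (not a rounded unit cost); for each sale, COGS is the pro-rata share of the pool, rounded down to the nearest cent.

After Oct 1: 178 on hand, pool $3,497.70 (≈ $19.6500 each)
After Oct 3: 544 on hand, pool $10,524.90 (≈ $19.3472 each)
After Oct 7: 928 on hand, pool $18,992.10 (≈ $20.4656 each)
After Oct 9: 1128 on hand, pool $22,932.10 (≈ $20.3299 each)
After Oct 11: 1316 on hand, pool $26,880.10 (≈ $20.4256 each)
Oct 12, sell 321: 321/1316 × $26,880.10 → $6,556.62
Oct 13, sell 654: 654/995 × $20,323.48 → $13,358.34
Total COGS = $6,556.62 + $13,358.34 = $19,914.96
Ending inventory (cost pool remaining) = $6,965.14
Check: goods available $26,880.10 = COGS $19,914.96 + ending $6,965.14

Ending inventory = $6,965.14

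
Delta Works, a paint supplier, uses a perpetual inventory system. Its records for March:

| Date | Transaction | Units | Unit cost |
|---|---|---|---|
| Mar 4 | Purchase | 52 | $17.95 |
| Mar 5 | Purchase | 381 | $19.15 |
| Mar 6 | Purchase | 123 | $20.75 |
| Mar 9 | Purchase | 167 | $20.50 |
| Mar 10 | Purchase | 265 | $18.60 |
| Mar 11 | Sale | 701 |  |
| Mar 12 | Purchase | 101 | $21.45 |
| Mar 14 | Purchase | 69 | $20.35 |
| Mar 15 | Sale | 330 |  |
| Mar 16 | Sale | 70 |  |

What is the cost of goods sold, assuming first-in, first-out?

Mar 11, 701 sold [FIFO — oldest first]: 52 @ $17.95 + 381 @ $19.15 + 123 @ $20.75 + 145 @ $20.50 = $13,754.30
Mar 15, 330 sold [FIFO — oldest first]: 22 @ $20.50 + 265 @ $18.60 + 43 @ $21.45 = $6,302.35
Mar 16, 70 sold [FIFO — oldest first]: 58 @ $21.45 + 12 @ $20.35 = $1,488.30
Total COGS = $13,754.30 + $6,302.35 + $1,488.30 = $21,544.95
Ending inventory: 57 @ $20.35 = $1,159.95

COGS = $21,544.95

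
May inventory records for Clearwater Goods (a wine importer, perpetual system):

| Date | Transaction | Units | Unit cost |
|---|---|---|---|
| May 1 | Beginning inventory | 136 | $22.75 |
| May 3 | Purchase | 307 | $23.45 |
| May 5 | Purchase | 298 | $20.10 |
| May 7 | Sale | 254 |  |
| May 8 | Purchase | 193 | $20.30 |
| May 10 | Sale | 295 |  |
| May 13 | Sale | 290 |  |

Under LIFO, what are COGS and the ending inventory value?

May 7, 254 sold [LIFO — newest first]: 254 @ $20.10 = $5,105.40
May 10, 295 sold [LIFO — newest first]: 193 @ $20.30 + 44 @ $20.10 + 58 @ $23.45 = $6,162.40
May 13, 290 sold [LIFO — newest first]: 249 @ $23.45 + 41 @ $22.75 = $6,771.80
Total COGS = $5,105.40 + $6,162.40 + $6,771.80 = $18,039.60
Ending inventory: 95 @ $22.75 = $2,161.25

COGS = $18,039.60; ending inventory = $2,161.25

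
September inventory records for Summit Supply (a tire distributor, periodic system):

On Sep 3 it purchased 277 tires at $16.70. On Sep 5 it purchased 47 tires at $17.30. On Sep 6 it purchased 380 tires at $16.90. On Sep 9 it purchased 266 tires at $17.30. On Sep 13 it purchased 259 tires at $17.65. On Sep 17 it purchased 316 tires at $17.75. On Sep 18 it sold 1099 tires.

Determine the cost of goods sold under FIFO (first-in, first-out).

Sep 18, 1099 sold [FIFO — oldest first]: 277 @ $16.70 + 47 @ $17.30 + 380 @ $16.90 + 266 @ $17.30 + 129 @ $17.65 = $18,739.65
Ending inventory: 130 @ $17.65 + 316 @ $17.75 = $7,903.50
Check: goods available $26,643.15 = COGS $18,739.65 + ending $7,903.50

COGS = $18,739.65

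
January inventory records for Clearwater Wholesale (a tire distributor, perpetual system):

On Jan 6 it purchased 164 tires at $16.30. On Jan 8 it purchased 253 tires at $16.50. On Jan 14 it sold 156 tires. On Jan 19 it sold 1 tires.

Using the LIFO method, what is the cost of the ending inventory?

Ending inventory = $4,257.20

Jan 14, 156 sold [LIFO — newest first]: 156 @ $16.50 = $2,574.00
Jan 19, 1 sold [LIFO — newest first]: 1 @ $16.50 = $16.50
Total COGS = $2,574.00 + $16.50 = $2,590.50
Ending inventory: 164 @ $16.30 + 96 @ $16.50 = $4,257.20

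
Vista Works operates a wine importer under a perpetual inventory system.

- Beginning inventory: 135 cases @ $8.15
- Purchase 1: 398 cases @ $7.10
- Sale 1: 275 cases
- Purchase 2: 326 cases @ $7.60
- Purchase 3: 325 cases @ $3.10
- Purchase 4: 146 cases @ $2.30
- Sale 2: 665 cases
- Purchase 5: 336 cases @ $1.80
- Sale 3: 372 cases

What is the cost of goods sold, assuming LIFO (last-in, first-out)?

COGS = $5,648.60

Sale 1 (275) [LIFO — newest first]: 275 @ $7.10 = $1,952.50
Sale 2 (665) [LIFO — newest first]: 146 @ $2.30 + 325 @ $3.10 + 194 @ $7.60 = $2,817.70
Sale 3 (372) [LIFO — newest first]: 336 @ $1.80 + 36 @ $7.60 = $878.40
Total COGS = $1,952.50 + $2,817.70 + $878.40 = $5,648.60
Ending inventory: 135 @ $8.15 + 123 @ $7.10 + 96 @ $7.60 = $2,703.15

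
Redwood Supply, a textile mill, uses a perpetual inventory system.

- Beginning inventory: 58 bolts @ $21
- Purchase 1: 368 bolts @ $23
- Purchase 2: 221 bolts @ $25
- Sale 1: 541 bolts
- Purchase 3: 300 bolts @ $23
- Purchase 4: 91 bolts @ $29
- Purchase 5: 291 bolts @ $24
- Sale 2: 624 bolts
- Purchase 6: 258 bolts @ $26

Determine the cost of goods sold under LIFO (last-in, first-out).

Sale 1 (541) [LIFO — newest first]: 221 @ $25 + 320 @ $23 = $12,885
Sale 2 (624) [LIFO — newest first]: 291 @ $24 + 91 @ $29 + 242 @ $23 = $15,189
Total COGS = $12,885 + $15,189 = $28,074
Ending inventory: 58 @ $21 + 48 @ $23 + 58 @ $23 + 258 @ $26 = $10,364
Check: goods available $38,438 = COGS $28,074 + ending $10,364

COGS = $28,074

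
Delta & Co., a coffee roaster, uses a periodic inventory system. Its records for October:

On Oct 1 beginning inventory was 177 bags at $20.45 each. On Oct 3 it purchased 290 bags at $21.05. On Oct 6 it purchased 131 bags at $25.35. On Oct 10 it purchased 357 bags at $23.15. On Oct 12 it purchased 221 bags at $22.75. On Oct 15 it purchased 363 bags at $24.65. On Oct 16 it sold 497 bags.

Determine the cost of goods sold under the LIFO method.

COGS = $11,996.45

Oct 16, 497 sold [LIFO — newest first]: 363 @ $24.65 + 134 @ $22.75 = $11,996.45
Ending inventory: 177 @ $20.45 + 290 @ $21.05 + 131 @ $25.35 + 357 @ $23.15 + 87 @ $22.75 = $23,288.80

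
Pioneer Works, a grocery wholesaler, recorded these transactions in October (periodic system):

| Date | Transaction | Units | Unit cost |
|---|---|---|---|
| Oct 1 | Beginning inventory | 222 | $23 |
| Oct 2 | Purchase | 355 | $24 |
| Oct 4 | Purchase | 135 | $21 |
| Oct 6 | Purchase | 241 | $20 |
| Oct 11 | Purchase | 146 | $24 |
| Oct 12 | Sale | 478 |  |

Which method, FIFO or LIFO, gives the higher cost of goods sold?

FIFO

FIFO COGS: 222 @ $23 + 256 @ $24 = $11,250
LIFO COGS: 146 @ $24 + 241 @ $20 + 91 @ $21 = $10,235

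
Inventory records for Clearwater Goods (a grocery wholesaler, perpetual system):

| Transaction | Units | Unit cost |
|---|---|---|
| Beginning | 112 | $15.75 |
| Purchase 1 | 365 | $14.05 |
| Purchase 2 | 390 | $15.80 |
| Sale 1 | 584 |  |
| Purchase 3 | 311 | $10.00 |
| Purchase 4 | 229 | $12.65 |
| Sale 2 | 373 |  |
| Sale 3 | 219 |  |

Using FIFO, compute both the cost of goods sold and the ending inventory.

COGS = $16,144.25; ending inventory = $2,916.85

Sale 1 (584) [FIFO — oldest first]: 112 @ $15.75 + 365 @ $14.05 + 107 @ $15.80 = $8,582.85
Sale 2 (373) [FIFO — oldest first]: 283 @ $15.80 + 90 @ $10.00 = $5,371.40
Sale 3 (219) [FIFO — oldest first]: 219 @ $10.00 = $2,190.00
Total COGS = $8,582.85 + $5,371.40 + $2,190.00 = $16,144.25
Ending inventory: 2 @ $10.00 + 229 @ $12.65 = $2,916.85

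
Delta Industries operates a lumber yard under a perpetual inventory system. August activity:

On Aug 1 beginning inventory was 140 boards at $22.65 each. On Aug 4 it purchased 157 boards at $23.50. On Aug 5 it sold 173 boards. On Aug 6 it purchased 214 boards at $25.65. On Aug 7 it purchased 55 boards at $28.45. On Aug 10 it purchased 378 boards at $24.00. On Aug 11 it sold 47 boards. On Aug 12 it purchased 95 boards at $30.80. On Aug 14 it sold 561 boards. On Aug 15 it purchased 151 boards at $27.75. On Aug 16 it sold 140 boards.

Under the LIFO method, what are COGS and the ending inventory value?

COGS = $23,551.65; ending inventory = $6,550.95

Aug 5, 173 sold [LIFO — newest first]: 157 @ $23.50 + 16 @ $22.65 = $4,051.90
Aug 11, 47 sold [LIFO — newest first]: 47 @ $24.00 = $1,128.00
Aug 14, 561 sold [LIFO — newest first]: 95 @ $30.80 + 331 @ $24.00 + 55 @ $28.45 + 80 @ $25.65 = $14,486.75
Aug 16, 140 sold [LIFO — newest first]: 140 @ $27.75 = $3,885.00
Total COGS = $4,051.90 + $1,128.00 + $14,486.75 + $3,885.00 = $23,551.65
Ending inventory: 124 @ $22.65 + 134 @ $25.65 + 11 @ $27.75 = $6,550.95
Check: goods available $30,102.60 = COGS $23,551.65 + ending $6,550.95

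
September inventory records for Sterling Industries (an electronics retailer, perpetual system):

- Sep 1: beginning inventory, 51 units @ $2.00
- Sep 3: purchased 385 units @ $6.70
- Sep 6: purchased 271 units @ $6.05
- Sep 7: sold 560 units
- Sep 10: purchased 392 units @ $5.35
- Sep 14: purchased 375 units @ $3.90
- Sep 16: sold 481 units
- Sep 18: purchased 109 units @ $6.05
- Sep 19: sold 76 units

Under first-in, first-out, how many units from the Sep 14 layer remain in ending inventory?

Sep 7, 560 sold [FIFO — oldest first]: 51 @ $2.00 + 385 @ $6.70 + 124 @ $6.05 = $3,431.70
Sep 16, 481 sold [FIFO — oldest first]: 147 @ $6.05 + 334 @ $5.35 = $2,676.25
Sep 19, 76 sold [FIFO — oldest first]: 58 @ $5.35 + 18 @ $3.90 = $380.50
Total COGS = $3,431.70 + $2,676.25 + $380.50 = $6,488.45
Ending inventory: 357 @ $3.90 + 109 @ $6.05 = $2,051.75

357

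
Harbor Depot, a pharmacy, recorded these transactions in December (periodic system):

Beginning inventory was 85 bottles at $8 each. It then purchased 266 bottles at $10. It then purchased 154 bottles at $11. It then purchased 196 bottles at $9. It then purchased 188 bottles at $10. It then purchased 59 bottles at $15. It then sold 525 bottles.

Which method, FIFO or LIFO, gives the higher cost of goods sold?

LIFO

FIFO COGS: 85 @ $8 + 266 @ $10 + 154 @ $11 + 20 @ $9 = $5,214
LIFO COGS: 59 @ $15 + 188 @ $10 + 196 @ $9 + 82 @ $11 = $5,431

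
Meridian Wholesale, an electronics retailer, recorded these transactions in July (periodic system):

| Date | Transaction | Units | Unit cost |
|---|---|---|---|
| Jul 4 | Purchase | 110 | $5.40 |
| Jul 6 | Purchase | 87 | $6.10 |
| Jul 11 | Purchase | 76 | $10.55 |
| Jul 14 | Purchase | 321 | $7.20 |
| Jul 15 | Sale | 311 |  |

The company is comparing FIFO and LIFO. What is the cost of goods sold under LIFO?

COGS = $2,239.20

FIFO COGS: 110 @ $5.40 + 87 @ $6.10 + 76 @ $10.55 + 38 @ $7.20 = $2,200.10
LIFO COGS: 311 @ $7.20 = $2,239.20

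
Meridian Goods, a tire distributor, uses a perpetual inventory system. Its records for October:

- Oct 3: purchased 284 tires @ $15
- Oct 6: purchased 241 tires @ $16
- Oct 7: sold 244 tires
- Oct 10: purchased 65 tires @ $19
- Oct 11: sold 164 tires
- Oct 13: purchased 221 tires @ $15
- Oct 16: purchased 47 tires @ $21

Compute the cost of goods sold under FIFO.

COGS = $6,244

Oct 7, 244 sold [FIFO — oldest first]: 244 @ $15 = $3,660
Oct 11, 164 sold [FIFO — oldest first]: 40 @ $15 + 124 @ $16 = $2,584
Total COGS = $3,660 + $2,584 = $6,244
Ending inventory: 117 @ $16 + 65 @ $19 + 221 @ $15 + 47 @ $21 = $7,409
Check: goods available $13,653 = COGS $6,244 + ending $7,409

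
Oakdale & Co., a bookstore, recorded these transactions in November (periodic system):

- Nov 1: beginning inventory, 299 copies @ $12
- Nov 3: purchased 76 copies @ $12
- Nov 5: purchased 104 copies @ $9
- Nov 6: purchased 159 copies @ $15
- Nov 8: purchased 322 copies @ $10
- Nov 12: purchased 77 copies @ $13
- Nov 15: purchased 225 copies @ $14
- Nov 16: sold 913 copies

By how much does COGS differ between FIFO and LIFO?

$433

FIFO COGS: 299 @ $12 + 76 @ $12 + 104 @ $9 + 159 @ $15 + 275 @ $10 = $10,571
LIFO COGS: 225 @ $14 + 77 @ $13 + 322 @ $10 + 159 @ $15 + 104 @ $9 + 26 @ $12 = $11,004
Difference = |$10,571 − $11,004| = $433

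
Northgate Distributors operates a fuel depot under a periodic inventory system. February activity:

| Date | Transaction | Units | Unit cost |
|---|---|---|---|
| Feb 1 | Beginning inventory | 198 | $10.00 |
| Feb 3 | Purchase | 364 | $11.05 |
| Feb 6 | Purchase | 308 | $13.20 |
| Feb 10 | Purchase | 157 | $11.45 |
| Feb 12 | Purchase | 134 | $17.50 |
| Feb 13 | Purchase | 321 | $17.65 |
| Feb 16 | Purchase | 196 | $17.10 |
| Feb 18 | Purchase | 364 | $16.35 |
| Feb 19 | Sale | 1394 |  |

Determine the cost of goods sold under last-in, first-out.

COGS = $22,041.70

Feb 19, 1394 sold [LIFO — newest first]: 364 @ $16.35 + 196 @ $17.10 + 321 @ $17.65 + 134 @ $17.50 + 157 @ $11.45 + 222 @ $13.20 = $22,041.70
Ending inventory: 198 @ $10.00 + 364 @ $11.05 + 86 @ $13.20 = $7,137.40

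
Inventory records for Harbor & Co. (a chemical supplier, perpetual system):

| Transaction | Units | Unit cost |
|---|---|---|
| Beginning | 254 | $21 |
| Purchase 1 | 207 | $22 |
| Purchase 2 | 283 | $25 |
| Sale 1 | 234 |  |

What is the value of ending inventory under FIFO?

Ending inventory = $12,049

Sale 1 (234) [FIFO — oldest first]: 234 @ $21 = $4,914
Ending inventory: 20 @ $21 + 207 @ $22 + 283 @ $25 = $12,049
Check: goods available $16,963 = COGS $4,914 + ending $12,049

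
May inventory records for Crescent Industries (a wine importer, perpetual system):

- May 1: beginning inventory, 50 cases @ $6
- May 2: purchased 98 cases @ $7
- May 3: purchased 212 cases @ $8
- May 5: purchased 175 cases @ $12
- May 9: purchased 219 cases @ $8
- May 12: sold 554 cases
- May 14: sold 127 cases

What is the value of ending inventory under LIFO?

May 12, 554 sold [LIFO — newest first]: 219 @ $8 + 175 @ $12 + 160 @ $8 = $5,132
May 14, 127 sold [LIFO — newest first]: 52 @ $8 + 75 @ $7 = $941
Total COGS = $5,132 + $941 = $6,073
Ending inventory: 50 @ $6 + 23 @ $7 = $461

Ending inventory = $461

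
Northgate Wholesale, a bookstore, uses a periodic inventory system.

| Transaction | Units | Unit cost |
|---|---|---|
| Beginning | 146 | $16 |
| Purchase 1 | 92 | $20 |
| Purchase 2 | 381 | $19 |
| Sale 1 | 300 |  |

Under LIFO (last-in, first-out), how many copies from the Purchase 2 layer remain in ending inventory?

81

Sale 1 (300) [LIFO — newest first]: 300 @ $19 = $5,700
Ending inventory: 146 @ $16 + 92 @ $20 + 81 @ $19 = $5,715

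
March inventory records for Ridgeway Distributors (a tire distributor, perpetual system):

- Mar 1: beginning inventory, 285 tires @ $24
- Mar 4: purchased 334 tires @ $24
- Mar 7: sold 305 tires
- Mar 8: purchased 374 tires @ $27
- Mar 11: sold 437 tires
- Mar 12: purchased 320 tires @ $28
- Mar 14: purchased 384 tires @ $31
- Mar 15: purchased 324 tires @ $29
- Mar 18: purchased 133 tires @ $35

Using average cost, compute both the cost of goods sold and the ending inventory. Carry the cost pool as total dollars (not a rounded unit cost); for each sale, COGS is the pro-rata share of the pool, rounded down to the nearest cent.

After Mar 1: 285 on hand, pool $6,840.00 (≈ $24.0000 each)
After Mar 4: 619 on hand, pool $14,856.00 (≈ $24.0000 each)
Mar 7, sell 305: 305/619 × $14,856.00 → $7,320.00
After Mar 8: 688 on hand, pool $17,634.00 (≈ $25.6308 each)
Mar 11, sell 437: 437/688 × $17,634.00 → $11,200.66
After Mar 12: 571 on hand, pool $15,393.34 (≈ $26.9586 each)
After Mar 14: 955 on hand, pool $27,297.34 (≈ $28.5836 each)
After Mar 15: 1279 on hand, pool $36,693.34 (≈ $28.6891 each)
After Mar 18: 1412 on hand, pool $41,348.34 (≈ $29.2835 each)
Total COGS = $7,320.00 + $11,200.66 = $18,520.66
Ending inventory (cost pool remaining) = $41,348.34
Check: goods available $59,869.00 = COGS $18,520.66 + ending $41,348.34

COGS = $18,520.66; ending inventory = $41,348.34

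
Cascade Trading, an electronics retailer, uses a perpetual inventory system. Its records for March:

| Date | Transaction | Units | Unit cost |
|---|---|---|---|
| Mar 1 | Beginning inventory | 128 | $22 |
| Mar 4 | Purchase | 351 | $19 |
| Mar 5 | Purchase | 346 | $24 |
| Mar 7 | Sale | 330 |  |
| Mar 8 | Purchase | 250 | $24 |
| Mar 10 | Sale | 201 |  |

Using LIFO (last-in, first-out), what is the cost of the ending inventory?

Ending inventory = $11,045

Mar 7, 330 sold [LIFO — newest first]: 330 @ $24 = $7,920
Mar 10, 201 sold [LIFO — newest first]: 201 @ $24 = $4,824
Total COGS = $7,920 + $4,824 = $12,744
Ending inventory: 128 @ $22 + 351 @ $19 + 16 @ $24 + 49 @ $24 = $11,045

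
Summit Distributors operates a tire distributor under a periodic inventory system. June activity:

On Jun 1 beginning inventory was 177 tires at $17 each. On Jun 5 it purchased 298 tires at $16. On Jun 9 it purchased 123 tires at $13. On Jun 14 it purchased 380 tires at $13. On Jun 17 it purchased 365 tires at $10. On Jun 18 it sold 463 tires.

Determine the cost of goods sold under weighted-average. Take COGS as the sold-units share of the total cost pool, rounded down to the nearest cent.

COGS = $6,193.78

Jun 18, sell 463: 463/1343 × $17,966.00 → $6,193.78
Ending inventory (cost pool remaining) = $11,772.22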